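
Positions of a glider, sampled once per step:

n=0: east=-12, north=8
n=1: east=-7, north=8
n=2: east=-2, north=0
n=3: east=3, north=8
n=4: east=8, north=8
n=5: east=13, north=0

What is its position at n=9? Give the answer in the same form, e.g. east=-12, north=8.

east=33, north=8

East: linear, +5 per step → 33 at step 9.
North: cycles through 8, 8, 0 every 3 steps. Step 9 lands at position 0 of the cycle → 8.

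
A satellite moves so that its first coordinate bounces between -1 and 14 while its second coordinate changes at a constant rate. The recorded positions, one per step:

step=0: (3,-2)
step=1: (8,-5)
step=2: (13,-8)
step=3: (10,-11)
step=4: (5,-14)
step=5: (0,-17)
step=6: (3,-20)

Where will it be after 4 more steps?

The first coordinate reflects between -1 and 14, moving 5 per step.
  step 7: 3 → 8
  step 8: 8 → 13
  step 9: 13 → 10
  step 10: 10 → 5
The second coordinate changes by -3 each step: at step 10 it is -32.

(5,-32)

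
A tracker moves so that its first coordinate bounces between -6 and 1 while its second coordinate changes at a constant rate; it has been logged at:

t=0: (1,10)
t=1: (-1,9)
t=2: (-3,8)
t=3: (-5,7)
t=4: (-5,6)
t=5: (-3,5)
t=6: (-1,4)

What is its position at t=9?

The first coordinate reflects between -6 and 1, moving 2 per step.
  step 7: -1 → 1
  step 8: 1 → -1
  step 9: -1 → -3
The second coordinate changes by -1 each step: at step 9 it is 1.

(-3,1)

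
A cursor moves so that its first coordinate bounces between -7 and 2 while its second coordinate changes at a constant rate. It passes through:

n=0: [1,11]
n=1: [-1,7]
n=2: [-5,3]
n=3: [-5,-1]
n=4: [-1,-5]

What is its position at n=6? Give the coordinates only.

[-3,-13]

The first coordinate reflects between -7 and 2, moving 4 per step.
  step 5: -1 → 1
  step 6: 1 → -3
The second coordinate changes by -4 each step: at step 6 it is -13.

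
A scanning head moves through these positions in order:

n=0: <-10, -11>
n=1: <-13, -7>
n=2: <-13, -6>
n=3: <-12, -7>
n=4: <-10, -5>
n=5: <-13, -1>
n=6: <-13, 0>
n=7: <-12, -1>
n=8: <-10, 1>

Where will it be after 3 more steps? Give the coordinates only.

Step-to-step displacements: <-3, +4>, <+0, +1>, <+1, -1>, <+2, +2>, <-3, +4>, <+0, +1>, <+1, -1>, <+2, +2> — a repeating cycle of length 4.
step 9: apply <-3, +4> → <-13, 5>
step 10: apply <+0, +1> → <-13, 6>
step 11: apply <+1, -1> → <-12, 5>

<-12, 5>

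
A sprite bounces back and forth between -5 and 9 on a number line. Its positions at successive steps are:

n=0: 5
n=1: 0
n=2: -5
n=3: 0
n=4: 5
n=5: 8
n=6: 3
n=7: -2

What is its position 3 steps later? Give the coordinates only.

7

The value reflects between -5 and 9, moving 5 per step.
  step 8: -2 → -3
  step 9: -3 → 2
  step 10: 2 → 7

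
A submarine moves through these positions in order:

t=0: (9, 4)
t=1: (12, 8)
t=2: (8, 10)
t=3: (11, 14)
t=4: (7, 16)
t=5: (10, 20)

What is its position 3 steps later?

The moves between consecutive positions are (+3, +4), (-4, +2), (+3, +4), (-4, +2), (+3, +4); they repeat the 2-cycle [(+3, +4), (-4, +2)].
step 6: apply (-4, +2) → (6, 22)
step 7: apply (+3, +4) → (9, 26)
step 8: apply (-4, +2) → (5, 28)

(5, 28)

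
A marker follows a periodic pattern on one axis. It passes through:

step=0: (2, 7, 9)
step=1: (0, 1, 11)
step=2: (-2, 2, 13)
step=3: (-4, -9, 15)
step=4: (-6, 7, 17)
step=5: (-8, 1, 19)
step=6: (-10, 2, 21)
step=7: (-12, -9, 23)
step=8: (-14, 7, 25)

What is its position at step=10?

(-18, 2, 29)

The first coordinate changes by -2 each step, so at step 10 it is 2 + 10·(-2) = -18.
The second coordinate repeats the cycle [7, 1, 2, -9] with period 4; step 10 mod 4 = 2, giving 2.
The third coordinate changes by +2 each step, so at step 10 it is 9 + 10·(2) = 29.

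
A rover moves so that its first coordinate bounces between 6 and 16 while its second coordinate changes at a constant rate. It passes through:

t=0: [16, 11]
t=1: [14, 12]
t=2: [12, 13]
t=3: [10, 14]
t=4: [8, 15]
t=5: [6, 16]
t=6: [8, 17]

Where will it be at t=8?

[12, 19]

The first coordinate travels 2 per step and bounces off the walls at 6 and 16.
  step 7: 8 → 10
  step 8: 10 → 12
The second coordinate changes by +1 each step: at step 8 it is 19.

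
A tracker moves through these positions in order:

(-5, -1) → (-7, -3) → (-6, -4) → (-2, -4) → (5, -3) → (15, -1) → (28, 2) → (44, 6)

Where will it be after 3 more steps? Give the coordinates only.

Taking differences between consecutive positions: (-2, -2), (+1, -1), (+4, +0), (+7, +1), (+10, +2), (+13, +3), (+16, +4). These grow by (+3, +1) each step.
step 8: (44, 6) + (+19, +5) → (63, 11)
step 9: (63, 11) + (+22, +6) → (85, 17)
step 10: (85, 17) + (+25, +7) → (110, 24)

(110, 24)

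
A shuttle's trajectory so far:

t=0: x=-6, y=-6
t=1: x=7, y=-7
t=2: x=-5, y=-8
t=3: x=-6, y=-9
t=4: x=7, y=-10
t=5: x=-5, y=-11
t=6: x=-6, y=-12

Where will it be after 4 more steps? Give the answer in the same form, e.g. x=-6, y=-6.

The x coordinate repeats the cycle [-6, 7, -5] with period 3; step 10 mod 3 = 1, giving 7.
The y coordinate changes by -1 each step, so at step 10 it is -6 + 10·(-1) = -16.

x=7, y=-16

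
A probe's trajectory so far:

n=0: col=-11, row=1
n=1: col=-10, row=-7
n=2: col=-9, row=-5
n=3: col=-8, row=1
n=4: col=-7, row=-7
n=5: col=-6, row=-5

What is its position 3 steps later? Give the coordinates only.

The col coordinate changes by +1 each step, so at step 8 it is -11 + 8·(1) = -3.
The row coordinate repeats the cycle [1, -7, -5] with period 3; step 8 mod 3 = 2, giving -5.

col=-3, row=-5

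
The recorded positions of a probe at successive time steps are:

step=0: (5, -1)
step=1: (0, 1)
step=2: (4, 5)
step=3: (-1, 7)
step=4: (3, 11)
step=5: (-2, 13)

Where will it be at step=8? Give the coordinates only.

Step-to-step displacements: (-5, +2), (+4, +4), (-5, +2), (+4, +4), (-5, +2) — a repeating cycle of length 2.
step 6: apply (+4, +4) → (2, 17)
step 7: apply (-5, +2) → (-3, 19)
step 8: apply (+4, +4) → (1, 23)

(1, 23)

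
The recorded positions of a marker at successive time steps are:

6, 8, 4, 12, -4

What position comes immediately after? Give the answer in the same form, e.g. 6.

The jumps are +2, -4, +8, -16 — a geometric progression with ratio -2.
step 5: -4 + 32 → 28

28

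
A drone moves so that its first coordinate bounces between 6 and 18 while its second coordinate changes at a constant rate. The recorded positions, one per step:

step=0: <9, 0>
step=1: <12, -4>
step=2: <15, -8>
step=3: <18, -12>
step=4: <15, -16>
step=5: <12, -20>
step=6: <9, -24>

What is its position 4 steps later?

The first coordinate reflects between 6 and 18, moving 3 per step.
  step 7: 9 → 6
  step 8: 6 → 9
  step 9: 9 → 12
  step 10: 12 → 15
The second coordinate changes by -4 each step: at step 10 it is -40.

<15, -40>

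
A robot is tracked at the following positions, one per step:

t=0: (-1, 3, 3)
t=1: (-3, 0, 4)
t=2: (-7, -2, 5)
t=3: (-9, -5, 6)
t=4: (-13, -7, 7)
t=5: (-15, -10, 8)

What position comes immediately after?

(-19, -12, 9)

The moves between consecutive positions are (-2, -3, +1), (-4, -2, +1), (-2, -3, +1), (-4, -2, +1), (-2, -3, +1); they repeat the 2-cycle [(-2, -3, +1), (-4, -2, +1)].
step 6: apply (-4, -2, +1) → (-19, -12, 9)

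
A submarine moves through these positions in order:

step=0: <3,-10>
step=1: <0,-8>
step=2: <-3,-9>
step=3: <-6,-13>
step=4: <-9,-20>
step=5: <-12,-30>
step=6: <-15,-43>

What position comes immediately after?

First differences are <-3,+2>, <-3,-1>, <-3,-4>, <-3,-7>, <-3,-10>, <-3,-13>; their common second difference is <+0,-3> (constant acceleration).
step 7: <-15,-43> + <-3,-16> → <-18,-59>

<-18,-59>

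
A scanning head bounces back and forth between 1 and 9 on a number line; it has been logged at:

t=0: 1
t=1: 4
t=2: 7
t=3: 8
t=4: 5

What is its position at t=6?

The value reflects between 1 and 9, moving 3 per step.
  step 5: 5 → 2
  step 6: 2 → 3

3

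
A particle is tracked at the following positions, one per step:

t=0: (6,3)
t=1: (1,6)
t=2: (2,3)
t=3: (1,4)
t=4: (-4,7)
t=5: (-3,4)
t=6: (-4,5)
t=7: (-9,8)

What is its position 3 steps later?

Differencing gives (-5,+3), (+1,-3), (-1,+1), (-5,+3), (+1,-3), (-1,+1), (-5,+3). This is the pattern (-5,+3), (+1,-3), (-1,+1) repeated.
step 8: apply (+1,-3) → (-8,5)
step 9: apply (-1,+1) → (-9,6)
step 10: apply (-5,+3) → (-14,9)

(-14,9)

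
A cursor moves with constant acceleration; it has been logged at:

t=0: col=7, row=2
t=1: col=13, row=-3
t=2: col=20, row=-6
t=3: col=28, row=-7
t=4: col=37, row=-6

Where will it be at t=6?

col=58, row=2

Successive displacements: (+6,-5), (+7,-3), (+8,-1), (+9,+1) — each changes by (+1,+2).
step 5: col=37, row=-6 + (+10,+3) → col=47, row=-3
step 6: col=47, row=-3 + (+11,+5) → col=58, row=2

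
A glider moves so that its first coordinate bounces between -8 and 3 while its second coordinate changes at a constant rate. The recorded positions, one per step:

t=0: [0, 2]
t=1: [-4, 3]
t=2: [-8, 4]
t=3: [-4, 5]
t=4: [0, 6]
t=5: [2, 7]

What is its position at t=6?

[-2, 8]

The first coordinate reflects between -8 and 3, moving 4 per step.
  step 6: 2 → -2
The second coordinate changes by +1 each step: at step 6 it is 8.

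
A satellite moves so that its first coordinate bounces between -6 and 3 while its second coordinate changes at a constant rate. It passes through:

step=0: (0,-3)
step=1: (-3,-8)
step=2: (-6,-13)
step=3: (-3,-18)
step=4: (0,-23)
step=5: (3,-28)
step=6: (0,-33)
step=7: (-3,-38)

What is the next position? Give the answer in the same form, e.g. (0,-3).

(-6,-43)

The first coordinate reflects between -6 and 3, moving 3 per step.
  step 8: -3 → -6
The second coordinate changes by -5 each step: at step 8 it is -43.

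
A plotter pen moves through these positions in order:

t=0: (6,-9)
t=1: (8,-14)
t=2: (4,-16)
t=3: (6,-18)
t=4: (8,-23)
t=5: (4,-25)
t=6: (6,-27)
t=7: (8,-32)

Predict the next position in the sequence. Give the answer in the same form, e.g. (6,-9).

The moves between consecutive positions are (+2,-5), (-4,-2), (+2,-2), (+2,-5), (-4,-2), (+2,-2), (+2,-5); they repeat the 3-cycle [(+2,-5), (-4,-2), (+2,-2)].
step 8: apply (-4,-2) → (4,-34)

(4,-34)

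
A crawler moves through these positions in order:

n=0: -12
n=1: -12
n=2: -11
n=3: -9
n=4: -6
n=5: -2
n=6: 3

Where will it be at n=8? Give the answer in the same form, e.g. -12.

Successive displacements: +0, +1, +2, +3, +4, +5 — each changes by +1.
step 7: 3 + 6 → 9
step 8: 9 + 7 → 16

16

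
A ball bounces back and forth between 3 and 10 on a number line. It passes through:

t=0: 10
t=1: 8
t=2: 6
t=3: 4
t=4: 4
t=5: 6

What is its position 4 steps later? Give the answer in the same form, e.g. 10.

The value reflects between 3 and 10, moving 2 per step.
  step 6: 6 → 8
  step 7: 8 → 10
  step 8: 10 → 8
  step 9: 8 → 6

6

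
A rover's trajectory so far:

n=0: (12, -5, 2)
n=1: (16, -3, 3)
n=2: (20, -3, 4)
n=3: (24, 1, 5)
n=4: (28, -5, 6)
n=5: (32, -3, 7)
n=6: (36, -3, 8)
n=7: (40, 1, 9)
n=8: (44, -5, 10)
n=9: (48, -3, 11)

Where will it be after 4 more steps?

(64, -3, 15)

The first coordinate changes by +4 each step, so at step 13 it is 12 + 13·(4) = 64.
The second coordinate repeats the cycle [-5, -3, -3, 1] with period 4; step 13 mod 4 = 1, giving -3.
The third coordinate changes by +1 each step, so at step 13 it is 2 + 13·(1) = 15.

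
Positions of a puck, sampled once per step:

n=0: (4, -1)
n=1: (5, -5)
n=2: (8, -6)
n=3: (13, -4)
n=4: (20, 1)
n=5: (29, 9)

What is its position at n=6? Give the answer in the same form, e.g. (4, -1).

(40, 20)

First differences are (+1, -4), (+3, -1), (+5, +2), (+7, +5), (+9, +8); their common second difference is (+2, +3) (constant acceleration).
step 6: (29, 9) + (+11, +11) → (40, 20)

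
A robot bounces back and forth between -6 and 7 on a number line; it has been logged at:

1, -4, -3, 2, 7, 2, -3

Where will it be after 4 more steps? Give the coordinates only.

The value reflects between -6 and 7, moving 5 per step.
  step 7: -3 → -4
  step 8: -4 → 1
  step 9: 1 → 6
  step 10: 6 → 3

3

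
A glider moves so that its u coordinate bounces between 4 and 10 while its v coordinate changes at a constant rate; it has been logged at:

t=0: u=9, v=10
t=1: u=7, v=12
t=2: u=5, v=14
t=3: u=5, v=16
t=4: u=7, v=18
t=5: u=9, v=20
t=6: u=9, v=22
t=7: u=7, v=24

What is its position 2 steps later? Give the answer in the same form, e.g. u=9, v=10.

The u coordinate travels 2 per step and bounces off the walls at 4 and 10.
  step 8: 7 → 5
  step 9: 5 → 5
The v coordinate changes by +2 each step: at step 9 it is 28.

u=5, v=28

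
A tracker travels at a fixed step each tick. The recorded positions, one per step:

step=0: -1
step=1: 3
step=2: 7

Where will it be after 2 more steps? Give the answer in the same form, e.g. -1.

The position changes by +4 every step.
step 3: 7 + 4 → 11
step 4: 11 + 4 → 15

15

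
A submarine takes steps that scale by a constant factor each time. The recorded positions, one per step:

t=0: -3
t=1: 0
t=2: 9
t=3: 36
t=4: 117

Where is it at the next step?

360

Consecutive displacements +3, +9, +27, +81 scale by a factor of 3 each step.
step 5: 117 + 243 → 360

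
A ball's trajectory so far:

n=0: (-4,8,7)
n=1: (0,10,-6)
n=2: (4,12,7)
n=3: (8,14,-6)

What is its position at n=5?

First: linear, +4 per step → 16 at step 5.
Second: linear, +2 per step → 18 at step 5.
Third: cycles through 7, -6 every 2 steps. Step 5 lands at position 1 of the cycle → -6.

(16,18,-6)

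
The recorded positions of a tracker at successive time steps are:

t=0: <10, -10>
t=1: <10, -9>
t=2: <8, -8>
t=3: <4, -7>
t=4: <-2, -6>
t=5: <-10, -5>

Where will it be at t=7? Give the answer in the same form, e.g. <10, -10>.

<-32, -3>

First differences are <+0, +1>, <-2, +1>, <-4, +1>, <-6, +1>, <-8, +1>; their common second difference is <-2, +0> (constant acceleration).
step 6: <-10, -5> + <-10, +1> → <-20, -4>
step 7: <-20, -4> + <-12, +1> → <-32, -3>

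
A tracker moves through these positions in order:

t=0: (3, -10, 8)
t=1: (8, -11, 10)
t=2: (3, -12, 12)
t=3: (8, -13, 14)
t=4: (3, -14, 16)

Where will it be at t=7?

(8, -17, 22)

The first coordinate repeats the cycle [3, 8] with period 2; step 7 mod 2 = 1, giving 8.
The second coordinate changes by -1 each step, so at step 7 it is -10 + 7·(-1) = -17.
The third coordinate changes by +2 each step, so at step 7 it is 8 + 7·(2) = 22.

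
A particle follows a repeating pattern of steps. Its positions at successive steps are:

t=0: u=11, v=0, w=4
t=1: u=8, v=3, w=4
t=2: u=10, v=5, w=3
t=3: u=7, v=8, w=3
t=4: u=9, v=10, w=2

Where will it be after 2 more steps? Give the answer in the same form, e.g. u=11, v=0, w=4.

u=8, v=15, w=1

The moves between consecutive positions are (-3,+3,+0), (+2,+2,-1), (-3,+3,+0), (+2,+2,-1); they repeat the 2-cycle [(-3,+3,+0), (+2,+2,-1)].
step 5: apply (-3,+3,+0) → u=6, v=13, w=2
step 6: apply (+2,+2,-1) → u=8, v=15, w=1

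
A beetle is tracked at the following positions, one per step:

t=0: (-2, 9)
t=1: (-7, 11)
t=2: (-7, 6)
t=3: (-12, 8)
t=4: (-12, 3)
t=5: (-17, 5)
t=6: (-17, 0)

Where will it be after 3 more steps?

The moves between consecutive positions are (-5, +2), (+0, -5), (-5, +2), (+0, -5), (-5, +2), (+0, -5); they repeat the 2-cycle [(-5, +2), (+0, -5)].
step 7: apply (-5, +2) → (-22, 2)
step 8: apply (+0, -5) → (-22, -3)
step 9: apply (-5, +2) → (-27, -1)

(-27, -1)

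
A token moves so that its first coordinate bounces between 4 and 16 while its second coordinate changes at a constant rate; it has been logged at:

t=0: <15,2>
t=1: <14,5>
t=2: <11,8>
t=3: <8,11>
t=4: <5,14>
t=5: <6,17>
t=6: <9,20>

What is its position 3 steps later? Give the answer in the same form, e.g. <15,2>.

The first coordinate reflects between 4 and 16, moving 3 per step.
  step 7: 9 → 12
  step 8: 12 → 15
  step 9: 15 → 14
The second coordinate changes by +3 each step: at step 9 it is 29.

<14,29>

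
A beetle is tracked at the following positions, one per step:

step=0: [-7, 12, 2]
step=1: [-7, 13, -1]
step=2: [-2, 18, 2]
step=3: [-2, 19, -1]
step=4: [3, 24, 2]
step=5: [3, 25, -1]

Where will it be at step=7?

The moves between consecutive positions are [+0, +1, -3], [+5, +5, +3], [+0, +1, -3], [+5, +5, +3], [+0, +1, -3]; they repeat the 2-cycle [[+0, +1, -3], [+5, +5, +3]].
step 6: apply [+5, +5, +3] → [8, 30, 2]
step 7: apply [+0, +1, -3] → [8, 31, -1]

[8, 31, -1]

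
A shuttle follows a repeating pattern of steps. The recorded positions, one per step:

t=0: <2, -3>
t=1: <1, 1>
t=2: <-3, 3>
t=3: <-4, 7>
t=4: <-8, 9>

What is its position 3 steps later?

The moves between consecutive positions are <-1, +4>, <-4, +2>, <-1, +4>, <-4, +2>; they repeat the 2-cycle [<-1, +4>, <-4, +2>].
step 5: apply <-1, +4> → <-9, 13>
step 6: apply <-4, +2> → <-13, 15>
step 7: apply <-1, +4> → <-14, 19>

<-14, 19>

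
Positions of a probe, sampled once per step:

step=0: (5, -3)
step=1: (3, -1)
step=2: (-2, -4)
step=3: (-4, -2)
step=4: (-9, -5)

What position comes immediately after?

The moves between consecutive positions are (-2, +2), (-5, -3), (-2, +2), (-5, -3); they repeat the 2-cycle [(-2, +2), (-5, -3)].
step 5: apply (-2, +2) → (-11, -3)

(-11, -3)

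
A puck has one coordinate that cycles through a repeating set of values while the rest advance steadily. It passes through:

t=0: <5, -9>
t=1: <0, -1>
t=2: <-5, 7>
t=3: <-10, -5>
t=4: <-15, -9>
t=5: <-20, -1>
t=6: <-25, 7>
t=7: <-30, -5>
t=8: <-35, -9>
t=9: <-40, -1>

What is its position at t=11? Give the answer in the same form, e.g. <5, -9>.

First: linear, -5 per step → -50 at step 11.
Second: cycles through -9, -1, 7, -5 every 4 steps. Step 11 lands at position 3 of the cycle → -5.

<-50, -5>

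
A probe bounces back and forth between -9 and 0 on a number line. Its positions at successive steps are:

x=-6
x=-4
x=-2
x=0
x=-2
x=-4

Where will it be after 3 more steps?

The value travels 2 per step and bounces off the walls at -9 and 0.
  step 6: -4 → -6
  step 7: -6 → -8
  step 8: -8 → -8

x=-8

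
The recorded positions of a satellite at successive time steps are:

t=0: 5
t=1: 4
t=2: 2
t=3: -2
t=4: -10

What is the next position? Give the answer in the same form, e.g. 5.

Step-to-step displacements: -1, -2, -4, -8; each is 2× the previous.
step 5: -10 − 16 → -26

-26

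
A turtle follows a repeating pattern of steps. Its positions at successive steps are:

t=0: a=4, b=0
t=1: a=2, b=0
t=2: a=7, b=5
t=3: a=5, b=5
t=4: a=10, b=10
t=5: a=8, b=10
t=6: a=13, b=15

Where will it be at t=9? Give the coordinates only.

The moves between consecutive positions are (-2,+0), (+5,+5), (-2,+0), (+5,+5), (-2,+0), (+5,+5); they repeat the 2-cycle [(-2,+0), (+5,+5)].
step 7: apply (-2,+0) → a=11, b=15
step 8: apply (+5,+5) → a=16, b=20
step 9: apply (-2,+0) → a=14, b=20

a=14, b=20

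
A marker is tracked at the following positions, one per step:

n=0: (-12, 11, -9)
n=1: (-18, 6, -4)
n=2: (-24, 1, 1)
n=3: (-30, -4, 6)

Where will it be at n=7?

(-54, -24, 26)

The position changes by (-6, -5, +5) every step.
step 4: (-30, -4, 6) + (-6, -5, +5) → (-36, -9, 11)
step 5: (-36, -9, 11) + (-6, -5, +5) → (-42, -14, 16)
step 6: (-42, -14, 16) + (-6, -5, +5) → (-48, -19, 21)
step 7: (-48, -19, 21) + (-6, -5, +5) → (-54, -24, 26)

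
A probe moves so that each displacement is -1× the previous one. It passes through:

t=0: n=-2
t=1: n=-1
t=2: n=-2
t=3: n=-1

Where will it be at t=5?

n=-1

Consecutive displacements +1, -1, +1 scale by a factor of -1 each step.
step 4: -1 − 1 → n=-2
step 5: -2 + 1 → n=-1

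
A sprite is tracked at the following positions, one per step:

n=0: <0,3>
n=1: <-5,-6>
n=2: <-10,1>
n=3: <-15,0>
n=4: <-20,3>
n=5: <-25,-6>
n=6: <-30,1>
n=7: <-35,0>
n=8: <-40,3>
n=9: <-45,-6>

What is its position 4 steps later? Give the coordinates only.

<-65,-6>

First: linear, -5 per step → -65 at step 13.
Second: cycles through 3, -6, 1, 0 every 4 steps. Step 13 lands at position 1 of the cycle → -6.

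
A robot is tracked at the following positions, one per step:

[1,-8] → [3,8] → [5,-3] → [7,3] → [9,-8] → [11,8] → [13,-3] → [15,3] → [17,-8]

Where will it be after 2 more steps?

[21,-3]

First: linear, +2 per step → 21 at step 10.
Second: cycles through -8, 8, -3, 3 every 4 steps. Step 10 lands at position 2 of the cycle → -3.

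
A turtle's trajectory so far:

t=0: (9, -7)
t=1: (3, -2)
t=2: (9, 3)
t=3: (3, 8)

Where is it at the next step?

(9, 13)

The first coordinate repeats the cycle [9, 3] with period 2; step 4 mod 2 = 0, giving 9.
The second coordinate changes by +5 each step, so at step 4 it is -7 + 4·(5) = 13.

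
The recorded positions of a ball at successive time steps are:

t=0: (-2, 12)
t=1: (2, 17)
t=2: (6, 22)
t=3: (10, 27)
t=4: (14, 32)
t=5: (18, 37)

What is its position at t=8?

The position changes by (+4, +5) every step.
step 6: (18, 37) + (+4, +5) → (22, 42)
step 7: (22, 42) + (+4, +5) → (26, 47)
step 8: (26, 47) + (+4, +5) → (30, 52)

(30, 52)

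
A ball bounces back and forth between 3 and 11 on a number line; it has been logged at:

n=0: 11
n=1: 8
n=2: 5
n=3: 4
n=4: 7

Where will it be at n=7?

6

The value reflects between 3 and 11, moving 3 per step.
  step 5: 7 → 10
  step 6: 10 → 9
  step 7: 9 → 6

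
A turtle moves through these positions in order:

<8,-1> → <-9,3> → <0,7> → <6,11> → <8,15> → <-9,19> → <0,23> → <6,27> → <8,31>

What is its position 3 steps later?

<6,43>

First: cycles through 8, -9, 0, 6 every 4 steps. Step 11 lands at position 3 of the cycle → 6.
Second: linear, +4 per step → 43 at step 11.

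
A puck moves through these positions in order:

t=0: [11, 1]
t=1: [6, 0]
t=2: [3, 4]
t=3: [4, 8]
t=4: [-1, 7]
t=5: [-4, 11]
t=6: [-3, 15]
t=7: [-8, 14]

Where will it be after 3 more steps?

Step-to-step displacements: [-5, -1], [-3, +4], [+1, +4], [-5, -1], [-3, +4], [+1, +4], [-5, -1] — a repeating cycle of length 3.
step 8: apply [-3, +4] → [-11, 18]
step 9: apply [+1, +4] → [-10, 22]
step 10: apply [-5, -1] → [-15, 21]

[-15, 21]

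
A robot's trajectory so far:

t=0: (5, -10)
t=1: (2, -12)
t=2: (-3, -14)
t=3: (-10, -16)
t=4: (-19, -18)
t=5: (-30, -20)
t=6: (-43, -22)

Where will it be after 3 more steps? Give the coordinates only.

Successive displacements: (-3, -2), (-5, -2), (-7, -2), (-9, -2), (-11, -2), (-13, -2) — each changes by (-2, +0).
step 7: (-43, -22) + (-15, -2) → (-58, -24)
step 8: (-58, -24) + (-17, -2) → (-75, -26)
step 9: (-75, -26) + (-19, -2) → (-94, -28)

(-94, -28)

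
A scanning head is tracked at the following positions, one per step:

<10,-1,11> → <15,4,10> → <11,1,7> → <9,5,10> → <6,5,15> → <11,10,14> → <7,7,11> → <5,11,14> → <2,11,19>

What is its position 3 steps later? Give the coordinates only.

<1,17,18>

Step-to-step displacements: <+5,+5,-1>, <-4,-3,-3>, <-2,+4,+3>, <-3,+0,+5>, <+5,+5,-1>, <-4,-3,-3>, <-2,+4,+3>, <-3,+0,+5> — a repeating cycle of length 4.
step 9: apply <+5,+5,-1> → <7,16,18>
step 10: apply <-4,-3,-3> → <3,13,15>
step 11: apply <-2,+4,+3> → <1,17,18>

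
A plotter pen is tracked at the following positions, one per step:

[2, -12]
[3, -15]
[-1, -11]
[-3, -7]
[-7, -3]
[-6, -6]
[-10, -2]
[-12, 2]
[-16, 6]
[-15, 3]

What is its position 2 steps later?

[-21, 11]

Step-to-step displacements: [+1, -3], [-4, +4], [-2, +4], [-4, +4], [+1, -3], [-4, +4], [-2, +4], [-4, +4], [+1, -3] — a repeating cycle of length 4.
step 10: apply [-4, +4] → [-19, 7]
step 11: apply [-2, +4] → [-21, 11]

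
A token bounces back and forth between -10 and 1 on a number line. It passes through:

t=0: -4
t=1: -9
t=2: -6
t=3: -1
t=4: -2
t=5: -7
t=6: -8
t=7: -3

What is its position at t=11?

The value travels 5 per step and bounces off the walls at -10 and 1.
  step 8: -3 → 0
  step 9: 0 → -5
  step 10: -5 → -10
  step 11: -10 → -5

-5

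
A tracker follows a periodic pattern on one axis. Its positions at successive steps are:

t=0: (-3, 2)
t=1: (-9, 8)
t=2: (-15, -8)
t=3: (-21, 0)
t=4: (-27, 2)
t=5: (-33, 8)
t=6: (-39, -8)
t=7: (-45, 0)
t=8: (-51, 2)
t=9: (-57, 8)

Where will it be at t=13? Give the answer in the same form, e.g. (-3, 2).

(-81, 8)

First: linear, -6 per step → -81 at step 13.
Second: cycles through 2, 8, -8, 0 every 4 steps. Step 13 lands at position 1 of the cycle → 8.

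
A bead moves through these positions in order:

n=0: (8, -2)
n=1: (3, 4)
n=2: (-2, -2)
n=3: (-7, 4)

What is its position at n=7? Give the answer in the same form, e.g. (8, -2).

First: linear, -5 per step → -27 at step 7.
Second: cycles through -2, 4 every 2 steps. Step 7 lands at position 1 of the cycle → 4.

(-27, 4)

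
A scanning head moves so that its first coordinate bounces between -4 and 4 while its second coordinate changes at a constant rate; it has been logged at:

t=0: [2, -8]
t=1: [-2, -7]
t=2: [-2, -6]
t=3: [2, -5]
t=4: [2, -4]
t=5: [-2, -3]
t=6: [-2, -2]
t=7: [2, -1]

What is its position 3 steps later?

[-2, 2]

The first coordinate travels 4 per step and bounces off the walls at -4 and 4.
  step 8: 2 → 2
  step 9: 2 → -2
  step 10: -2 → -2
The second coordinate changes by +1 each step: at step 10 it is 2.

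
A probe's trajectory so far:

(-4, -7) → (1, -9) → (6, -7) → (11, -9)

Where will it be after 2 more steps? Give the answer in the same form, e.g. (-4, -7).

The first coordinate changes by +5 each step, so at step 5 it is -4 + 5·(5) = 21.
The second coordinate repeats the cycle [-7, -9] with period 2; step 5 mod 2 = 1, giving -9.

(21, -9)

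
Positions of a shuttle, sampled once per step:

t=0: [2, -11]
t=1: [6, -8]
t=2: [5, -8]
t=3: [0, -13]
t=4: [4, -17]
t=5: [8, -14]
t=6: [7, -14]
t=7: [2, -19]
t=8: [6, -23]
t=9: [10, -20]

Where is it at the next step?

[9, -20]

Step-to-step displacements: [+4, +3], [-1, +0], [-5, -5], [+4, -4], [+4, +3], [-1, +0], [-5, -5], [+4, -4], [+4, +3] — a repeating cycle of length 4.
step 10: apply [-1, +0] → [9, -20]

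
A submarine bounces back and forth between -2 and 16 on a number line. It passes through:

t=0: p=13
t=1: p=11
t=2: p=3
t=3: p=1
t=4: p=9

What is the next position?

p=15

The value reflects between -2 and 16, moving 8 per step.
  step 5: 9 → 15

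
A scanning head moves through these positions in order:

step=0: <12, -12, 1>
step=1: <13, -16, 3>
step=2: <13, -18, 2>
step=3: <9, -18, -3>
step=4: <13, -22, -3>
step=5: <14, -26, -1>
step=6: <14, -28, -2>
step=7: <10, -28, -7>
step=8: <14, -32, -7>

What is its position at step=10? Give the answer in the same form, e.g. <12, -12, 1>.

<15, -38, -6>

The moves between consecutive positions are <+1, -4, +2>, <+0, -2, -1>, <-4, +0, -5>, <+4, -4, +0>, <+1, -4, +2>, <+0, -2, -1>, <-4, +0, -5>, <+4, -4, +0>; they repeat the 4-cycle [<+1, -4, +2>, <+0, -2, -1>, <-4, +0, -5>, <+4, -4, +0>].
step 9: apply <+1, -4, +2> → <15, -36, -5>
step 10: apply <+0, -2, -1> → <15, -38, -6>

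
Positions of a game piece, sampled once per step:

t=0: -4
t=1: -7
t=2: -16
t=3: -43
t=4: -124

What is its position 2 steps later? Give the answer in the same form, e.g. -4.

-1096

Consecutive displacements -3, -9, -27, -81 scale by a factor of 3 each step.
step 5: -124 − 243 → -367
step 6: -367 − 729 → -1096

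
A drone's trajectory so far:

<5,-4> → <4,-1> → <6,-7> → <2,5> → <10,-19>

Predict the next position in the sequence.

<-6,29>

Step-to-step displacements: <-1,+3>, <+2,-6>, <-4,+12>, <+8,-24>; each is -2× the previous.
step 5: <10,-19> + <-16,+48> → <-6,29>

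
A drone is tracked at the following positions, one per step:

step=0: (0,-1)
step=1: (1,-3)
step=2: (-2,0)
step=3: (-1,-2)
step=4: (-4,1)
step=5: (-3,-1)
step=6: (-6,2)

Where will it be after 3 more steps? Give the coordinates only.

The moves between consecutive positions are (+1,-2), (-3,+3), (+1,-2), (-3,+3), (+1,-2), (-3,+3); they repeat the 2-cycle [(+1,-2), (-3,+3)].
step 7: apply (+1,-2) → (-5,0)
step 8: apply (-3,+3) → (-8,3)
step 9: apply (+1,-2) → (-7,1)

(-7,1)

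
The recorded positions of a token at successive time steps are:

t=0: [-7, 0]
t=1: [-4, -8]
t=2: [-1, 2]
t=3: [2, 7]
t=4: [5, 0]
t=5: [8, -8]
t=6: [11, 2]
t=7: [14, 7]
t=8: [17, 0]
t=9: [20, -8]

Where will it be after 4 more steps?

First: linear, +3 per step → 32 at step 13.
Second: cycles through 0, -8, 2, 7 every 4 steps. Step 13 lands at position 1 of the cycle → -8.

[32, -8]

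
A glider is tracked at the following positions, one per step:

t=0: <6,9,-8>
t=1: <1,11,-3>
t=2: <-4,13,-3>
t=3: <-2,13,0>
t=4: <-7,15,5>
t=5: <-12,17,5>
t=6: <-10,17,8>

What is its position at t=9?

<-18,21,16>

Differencing gives <-5,+2,+5>, <-5,+2,+0>, <+2,+0,+3>, <-5,+2,+5>, <-5,+2,+0>, <+2,+0,+3>. This is the pattern <-5,+2,+5>, <-5,+2,+0>, <+2,+0,+3> repeated.
step 7: apply <-5,+2,+5> → <-15,19,13>
step 8: apply <-5,+2,+0> → <-20,21,13>
step 9: apply <+2,+0,+3> → <-18,21,16>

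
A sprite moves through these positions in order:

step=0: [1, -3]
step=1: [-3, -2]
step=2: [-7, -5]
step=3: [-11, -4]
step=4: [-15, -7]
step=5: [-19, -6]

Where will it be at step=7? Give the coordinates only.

[-27, -8]

Step-to-step displacements: [-4, +1], [-4, -3], [-4, +1], [-4, -3], [-4, +1] — a repeating cycle of length 2.
step 6: apply [-4, -3] → [-23, -9]
step 7: apply [-4, +1] → [-27, -8]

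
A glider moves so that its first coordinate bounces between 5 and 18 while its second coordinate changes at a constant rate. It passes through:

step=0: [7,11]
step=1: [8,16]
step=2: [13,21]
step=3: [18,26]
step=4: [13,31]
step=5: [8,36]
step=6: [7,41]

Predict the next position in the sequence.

[12,46]

The first coordinate reflects between 5 and 18, moving 5 per step.
  step 7: 7 → 12
The second coordinate changes by +5 each step: at step 7 it is 46.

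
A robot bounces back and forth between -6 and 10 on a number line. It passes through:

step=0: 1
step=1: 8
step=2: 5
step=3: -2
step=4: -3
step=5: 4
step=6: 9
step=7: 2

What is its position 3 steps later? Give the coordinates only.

The value reflects between -6 and 10, moving 7 per step.
  step 8: 2 → -5
  step 9: -5 → 0
  step 10: 0 → 7

7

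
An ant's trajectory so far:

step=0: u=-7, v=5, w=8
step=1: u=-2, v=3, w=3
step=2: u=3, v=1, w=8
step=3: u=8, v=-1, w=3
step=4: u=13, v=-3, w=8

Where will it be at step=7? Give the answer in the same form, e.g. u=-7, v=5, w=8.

The u coordinate changes by +5 each step, so at step 7 it is -7 + 7·(5) = 28.
The v coordinate changes by -2 each step, so at step 7 it is 5 + 7·(-2) = -9.
The w coordinate repeats the cycle [8, 3] with period 2; step 7 mod 2 = 1, giving 3.

u=28, v=-9, w=3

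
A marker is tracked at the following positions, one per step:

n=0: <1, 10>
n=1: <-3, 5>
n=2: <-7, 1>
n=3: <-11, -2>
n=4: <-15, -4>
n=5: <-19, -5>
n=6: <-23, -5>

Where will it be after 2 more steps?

Taking differences between consecutive positions: <-4, -5>, <-4, -4>, <-4, -3>, <-4, -2>, <-4, -1>, <-4, +0>. These grow by <+0, +1> each step.
step 7: <-23, -5> + <-4, +1> → <-27, -4>
step 8: <-27, -4> + <-4, +2> → <-31, -2>

<-31, -2>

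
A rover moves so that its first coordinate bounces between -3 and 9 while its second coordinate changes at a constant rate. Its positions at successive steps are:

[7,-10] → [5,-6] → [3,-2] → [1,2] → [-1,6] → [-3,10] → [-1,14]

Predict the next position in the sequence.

The first coordinate travels 2 per step and bounces off the walls at -3 and 9.
  step 7: -1 → 1
The second coordinate changes by +4 each step: at step 7 it is 18.

[1,18]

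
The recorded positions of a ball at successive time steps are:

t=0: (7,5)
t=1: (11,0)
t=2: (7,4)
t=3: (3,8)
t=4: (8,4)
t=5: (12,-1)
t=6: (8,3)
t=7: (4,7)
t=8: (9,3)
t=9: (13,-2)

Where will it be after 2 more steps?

Differencing gives (+4,-5), (-4,+4), (-4,+4), (+5,-4), (+4,-5), (-4,+4), (-4,+4), (+5,-4), (+4,-5). This is the pattern (+4,-5), (-4,+4), (-4,+4), (+5,-4) repeated.
step 10: apply (-4,+4) → (9,2)
step 11: apply (-4,+4) → (5,6)

(5,6)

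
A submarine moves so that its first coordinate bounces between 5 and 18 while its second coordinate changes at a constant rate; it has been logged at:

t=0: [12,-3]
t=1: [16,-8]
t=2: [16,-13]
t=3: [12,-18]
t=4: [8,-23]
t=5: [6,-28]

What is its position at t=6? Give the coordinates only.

The first coordinate travels 4 per step and bounces off the walls at 5 and 18.
  step 6: 6 → 10
The second coordinate changes by -5 each step: at step 6 it is -33.

[10,-33]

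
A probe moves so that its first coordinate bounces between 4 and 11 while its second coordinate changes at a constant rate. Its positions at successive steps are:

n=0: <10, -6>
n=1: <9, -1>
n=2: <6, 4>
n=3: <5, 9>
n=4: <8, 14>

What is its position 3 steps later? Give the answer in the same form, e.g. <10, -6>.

<5, 29>

The first coordinate reflects between 4 and 11, moving 3 per step.
  step 5: 8 → 11
  step 6: 11 → 8
  step 7: 8 → 5
The second coordinate changes by +5 each step: at step 7 it is 29.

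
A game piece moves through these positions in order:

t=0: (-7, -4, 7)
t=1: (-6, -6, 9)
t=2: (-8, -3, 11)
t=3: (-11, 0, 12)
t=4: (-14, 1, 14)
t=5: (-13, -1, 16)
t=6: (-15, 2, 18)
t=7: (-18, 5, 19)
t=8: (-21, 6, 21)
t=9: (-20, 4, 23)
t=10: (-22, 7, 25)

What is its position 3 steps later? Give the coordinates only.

(-27, 9, 30)

Step-to-step displacements: (+1, -2, +2), (-2, +3, +2), (-3, +3, +1), (-3, +1, +2), (+1, -2, +2), (-2, +3, +2), (-3, +3, +1), (-3, +1, +2), (+1, -2, +2), (-2, +3, +2) — a repeating cycle of length 4.
step 11: apply (-3, +3, +1) → (-25, 10, 26)
step 12: apply (-3, +1, +2) → (-28, 11, 28)
step 13: apply (+1, -2, +2) → (-27, 9, 30)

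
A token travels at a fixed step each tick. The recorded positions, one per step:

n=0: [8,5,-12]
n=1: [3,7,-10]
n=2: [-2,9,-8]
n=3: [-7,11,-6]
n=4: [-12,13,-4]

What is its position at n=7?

[-27,19,2]

Constant displacement of [-5,+2,+2] per step.
step 5: [-12,13,-4] + [-5,+2,+2] → [-17,15,-2]
step 6: [-17,15,-2] + [-5,+2,+2] → [-22,17,0]
step 7: [-22,17,0] + [-5,+2,+2] → [-27,19,2]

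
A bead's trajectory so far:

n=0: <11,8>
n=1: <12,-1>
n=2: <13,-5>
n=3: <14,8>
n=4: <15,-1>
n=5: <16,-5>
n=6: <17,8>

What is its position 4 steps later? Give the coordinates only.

<21,-1>

The first coordinate changes by +1 each step, so at step 10 it is 11 + 10·(1) = 21.
The second coordinate repeats the cycle [8, -1, -5] with period 3; step 10 mod 3 = 1, giving -1.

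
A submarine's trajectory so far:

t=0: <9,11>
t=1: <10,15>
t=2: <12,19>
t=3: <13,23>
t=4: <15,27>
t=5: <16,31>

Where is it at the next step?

Step-to-step displacements: <+1,+4>, <+2,+4>, <+1,+4>, <+2,+4>, <+1,+4> — a repeating cycle of length 2.
step 6: apply <+2,+4> → <18,35>

<18,35>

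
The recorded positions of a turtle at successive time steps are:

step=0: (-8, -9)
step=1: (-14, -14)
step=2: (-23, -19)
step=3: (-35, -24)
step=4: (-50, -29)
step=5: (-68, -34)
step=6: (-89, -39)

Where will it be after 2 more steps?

(-140, -49)

Successive displacements: (-6, -5), (-9, -5), (-12, -5), (-15, -5), (-18, -5), (-21, -5) — each changes by (-3, +0).
step 7: (-89, -39) + (-24, -5) → (-113, -44)
step 8: (-113, -44) + (-27, -5) → (-140, -49)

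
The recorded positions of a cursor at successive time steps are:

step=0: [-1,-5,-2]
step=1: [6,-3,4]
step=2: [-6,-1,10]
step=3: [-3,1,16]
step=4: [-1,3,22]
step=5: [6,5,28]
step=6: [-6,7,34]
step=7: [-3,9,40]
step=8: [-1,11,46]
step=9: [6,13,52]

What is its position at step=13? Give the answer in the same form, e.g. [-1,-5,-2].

The first coordinate repeats the cycle [-1, 6, -6, -3] with period 4; step 13 mod 4 = 1, giving 6.
The second coordinate changes by +2 each step, so at step 13 it is -5 + 13·(2) = 21.
The third coordinate changes by +6 each step, so at step 13 it is -2 + 13·(6) = 76.

[6,21,76]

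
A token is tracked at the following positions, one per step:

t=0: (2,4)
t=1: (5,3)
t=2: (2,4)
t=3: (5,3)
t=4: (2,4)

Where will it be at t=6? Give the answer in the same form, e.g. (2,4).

Consecutive displacements (+3,-1), (-3,+1), (+3,-1), (-3,+1) scale by a factor of -1 each step.
step 5: (2,4) + (+3,-1) → (5,3)
step 6: (5,3) + (-3,+1) → (2,4)

(2,4)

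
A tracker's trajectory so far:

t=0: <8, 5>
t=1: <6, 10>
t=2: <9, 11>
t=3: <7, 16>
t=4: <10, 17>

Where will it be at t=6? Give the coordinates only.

Step-to-step displacements: <-2, +5>, <+3, +1>, <-2, +5>, <+3, +1> — a repeating cycle of length 2.
step 5: apply <-2, +5> → <8, 22>
step 6: apply <+3, +1> → <11, 23>

<11, 23>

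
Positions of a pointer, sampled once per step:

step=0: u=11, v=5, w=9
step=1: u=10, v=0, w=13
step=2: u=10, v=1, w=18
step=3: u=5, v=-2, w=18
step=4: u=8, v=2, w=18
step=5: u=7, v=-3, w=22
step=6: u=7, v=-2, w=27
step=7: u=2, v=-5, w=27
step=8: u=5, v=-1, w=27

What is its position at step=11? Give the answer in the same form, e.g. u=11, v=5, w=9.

u=-1, v=-8, w=36

The moves between consecutive positions are (-1,-5,+4), (+0,+1,+5), (-5,-3,+0), (+3,+4,+0), (-1,-5,+4), (+0,+1,+5), (-5,-3,+0), (+3,+4,+0); they repeat the 4-cycle [(-1,-5,+4), (+0,+1,+5), (-5,-3,+0), (+3,+4,+0)].
step 9: apply (-1,-5,+4) → u=4, v=-6, w=31
step 10: apply (+0,+1,+5) → u=4, v=-5, w=36
step 11: apply (-5,-3,+0) → u=-1, v=-8, w=36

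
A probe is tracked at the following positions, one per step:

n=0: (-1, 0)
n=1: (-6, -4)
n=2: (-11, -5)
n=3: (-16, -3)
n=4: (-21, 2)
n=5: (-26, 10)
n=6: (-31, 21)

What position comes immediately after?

(-36, 35)

First differences are (-5, -4), (-5, -1), (-5, +2), (-5, +5), (-5, +8), (-5, +11); their common second difference is (+0, +3) (constant acceleration).
step 7: (-31, 21) + (-5, +14) → (-36, 35)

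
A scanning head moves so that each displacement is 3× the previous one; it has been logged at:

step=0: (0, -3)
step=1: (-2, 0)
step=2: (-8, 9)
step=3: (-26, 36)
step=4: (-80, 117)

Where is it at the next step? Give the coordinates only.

Step-to-step displacements: (-2, +3), (-6, +9), (-18, +27), (-54, +81); each is 3× the previous.
step 5: (-80, 117) + (-162, +243) → (-242, 360)

(-242, 360)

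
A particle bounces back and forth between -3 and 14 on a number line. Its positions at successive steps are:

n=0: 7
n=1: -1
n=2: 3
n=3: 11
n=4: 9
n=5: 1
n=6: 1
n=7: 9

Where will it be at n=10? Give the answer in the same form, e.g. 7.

The value reflects between -3 and 14, moving 8 per step.
  step 8: 9 → 11
  step 9: 11 → 3
  step 10: 3 → -1

-1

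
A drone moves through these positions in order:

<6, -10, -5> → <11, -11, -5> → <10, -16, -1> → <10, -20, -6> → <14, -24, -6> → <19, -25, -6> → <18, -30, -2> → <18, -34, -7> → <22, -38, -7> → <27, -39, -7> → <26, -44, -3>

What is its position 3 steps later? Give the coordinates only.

The moves between consecutive positions are <+5, -1, +0>, <-1, -5, +4>, <+0, -4, -5>, <+4, -4, +0>, <+5, -1, +0>, <-1, -5, +4>, <+0, -4, -5>, <+4, -4, +0>, <+5, -1, +0>, <-1, -5, +4>; they repeat the 4-cycle [<+5, -1, +0>, <-1, -5, +4>, <+0, -4, -5>, <+4, -4, +0>].
step 11: apply <+0, -4, -5> → <26, -48, -8>
step 12: apply <+4, -4, +0> → <30, -52, -8>
step 13: apply <+5, -1, +0> → <35, -53, -8>

<35, -53, -8>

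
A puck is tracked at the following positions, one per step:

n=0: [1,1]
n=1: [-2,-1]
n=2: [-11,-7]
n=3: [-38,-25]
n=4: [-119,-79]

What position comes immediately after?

[-362,-241]

Step-to-step displacements: [-3,-2], [-9,-6], [-27,-18], [-81,-54]; each is 3× the previous.
step 5: [-119,-79] + [-243,-162] → [-362,-241]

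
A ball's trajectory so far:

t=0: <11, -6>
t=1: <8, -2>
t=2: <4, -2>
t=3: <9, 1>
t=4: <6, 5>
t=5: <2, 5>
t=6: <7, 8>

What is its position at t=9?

The moves between consecutive positions are <-3, +4>, <-4, +0>, <+5, +3>, <-3, +4>, <-4, +0>, <+5, +3>; they repeat the 3-cycle [<-3, +4>, <-4, +0>, <+5, +3>].
step 7: apply <-3, +4> → <4, 12>
step 8: apply <-4, +0> → <0, 12>
step 9: apply <+5, +3> → <5, 15>

<5, 15>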